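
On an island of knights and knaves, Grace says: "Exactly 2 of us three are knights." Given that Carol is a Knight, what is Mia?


Grace claims exactly 2 knights among Grace, Carol, Mia.
Given: Carol is a Knight.

Case 1: Grace is a Knight (tells truth)
  Then exactly 2 of the three are knights.
  Counting Grace, Carol: 2 knight(s) so far. Need 0 more → Mia = Knave.
Case 2: Grace is a Knave (lies)
  Then the count is NOT 2.
  If Mia = Knight, count = 2 = 2 → claim would be true, contradicts lie.
  If Mia = Knave, count = 1 ≠ 2 → lie confirmed ✓

Mia is a Knave.

Knave


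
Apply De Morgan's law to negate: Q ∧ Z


De Morgan's law: ¬(P ∧ Q) ≡ ¬P ∨ ¬Q
¬(Q ∧ Z) = ¬Q ∨ ¬Z

¬Q ∨ ¬Z


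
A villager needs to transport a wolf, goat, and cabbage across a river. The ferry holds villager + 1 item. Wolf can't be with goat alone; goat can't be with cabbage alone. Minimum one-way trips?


1. villager+goat → 2. villager ← 3. villager+wolf → 4. villager+goat ← 5. villager+cabbage → 6. villager ← 7. villager+goat →
Minimum trips = 7

7


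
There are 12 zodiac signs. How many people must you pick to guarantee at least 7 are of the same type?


Pigeonhole: to guarantee k in one of n categories, need (k-1)×n + 1.
k = 7, n = 12
Minimum = (7-1) × 12 + 1 = 6 × 12 + 1

73


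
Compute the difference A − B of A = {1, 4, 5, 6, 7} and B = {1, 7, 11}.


A = {1, 4, 5, 6, 7}
B = {1, 7, 11}
Operation: difference A − B
In A but not B: 4, 5, 6

{4, 5, 6}


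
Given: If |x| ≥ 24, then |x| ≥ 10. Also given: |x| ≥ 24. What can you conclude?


Modus ponens: P → Q, P ⊢ Q
P: |x| ≥ 24
Q: |x| ≥ 10
We have P → Q and P is true.
By modus ponens, Q must be true.

|x| ≥ 10


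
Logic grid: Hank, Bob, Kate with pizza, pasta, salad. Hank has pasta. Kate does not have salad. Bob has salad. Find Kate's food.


From clues:
  Hank → pasta
  Bob → salad
By elimination, Kate gets the remaining.

pizza


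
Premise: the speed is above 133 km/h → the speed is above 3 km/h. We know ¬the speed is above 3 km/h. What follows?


Modus tollens: P → Q, ¬Q ⊢ ¬P
P: the speed is above 133 km/h
Q: the speed is above 3 km/h
We have P → Q and Q is false.
By modus tollens, P must be false.

It is not the case that the speed is above 133 km/h


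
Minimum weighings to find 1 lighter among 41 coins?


Each weighing has 3 outcomes (left heavy / balance / right heavy), so k weighings distinguish at most 3^k cases; splitting into three near-equal groups achieves this.
Need 3^k ≥ 41: 3^3 = 27 < 41 ≤ 3^4 = 81
k = ⌈log₃(41)⌉ = 4

4


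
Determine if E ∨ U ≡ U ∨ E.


Expression 1: E ∨ U
Expression 2: U ∨ E
Truth table (E U | Expr1 Expr2):
  T T |   T     T
  T F |   T     T
  F T |   T     T
  F F |   F     F
All 4 rows agree, so the expressions are logically equivalent.

Yes


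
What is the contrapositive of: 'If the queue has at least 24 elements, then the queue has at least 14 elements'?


Original: If the queue has at least 24 elements, then the queue has at least 14 elements
Contrapositive: If ¬Q, then ¬P
Negate Q: not (the queue has at least 14 elements)
Negate P: not (the queue has at least 24 elements)

If not (the queue has at least 14 elements), then not (the queue has at least 24 elements).


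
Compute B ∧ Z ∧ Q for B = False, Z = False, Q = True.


B = False, Z = False, Q = True
Step 1: B ∧ Z = False AND False = False
Step 2: (False) ∧ Q = (False) AND True = False
AND is true only when ALL operands are true.

False


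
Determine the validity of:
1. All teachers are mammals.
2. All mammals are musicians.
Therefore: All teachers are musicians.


Premise 1: All teachers are mammals.
Premise 2: All mammals are musicians.
Conclusion: All teachers are musicians.
Barbara syllogism (AAA-1): All A are B, All B are C → All A are C.
Middle term (mammals) distributed in premise 2.

Valid


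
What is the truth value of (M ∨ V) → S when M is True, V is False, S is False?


M = True, V = False, S = False
Step 1: M ∨ V = True OR False = True
Step 2: (True) → S: false only when antecedent=True and S=False.
Result: False

False


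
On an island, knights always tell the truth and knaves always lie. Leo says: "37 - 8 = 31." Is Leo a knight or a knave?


Statement: "37 - 8 = 31."
Actual: 37 - 8 = 29
Claimed: 31
Statement is FALSE → Leo lies → Knave

Knave


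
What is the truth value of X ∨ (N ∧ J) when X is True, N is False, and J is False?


X = True, N = False, J = False
Step 1: N ∧ J = False AND False = False
Step 2: X ∨ False = True OR False = True
AND evaluated first (higher precedence); then OR applied.

True


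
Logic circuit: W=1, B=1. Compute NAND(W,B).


W AND B = 1
NOT(1) = 0

0


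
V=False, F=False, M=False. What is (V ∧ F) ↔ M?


V = False, F = False, M = False
Expression: (V ∧ F) ↔ M
Step 1: V ∧ F = False AND False = False
Step 2: (False) ↔ M = (False iff False) = True

True


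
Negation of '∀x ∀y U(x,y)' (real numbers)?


Original: ∀x ∀y U(x,y)
Rule: ¬∀→∃, ¬∃→∀, negate predicate.
Negation: ∃x ∃y ¬U(x,y)

∃x ∃y ¬U(x,y)


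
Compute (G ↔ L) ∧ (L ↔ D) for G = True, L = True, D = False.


G = True, L = True, D = False
Step 1: G ↔ L is true when G and L have the same value. Result: True
Step 2: L ↔ D is true when L and D have the same value. Result: False
Step 3: True ∧ False = False

False


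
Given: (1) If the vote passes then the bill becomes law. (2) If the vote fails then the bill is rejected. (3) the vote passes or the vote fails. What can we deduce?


Constructive dilemma: (P → Q) ∧ (R → S), P ∨ R ⊢ Q ∨ S
Premise 1: the vote passes → the bill becomes law
Premise 2: the vote fails → the bill is rejected
Premise 3: the vote passes ∨ the vote fails
Case 1: Assuming the vote passes, then by Premise 1, the bill becomes law.
Case 2: Assuming the vote fails, then by Premise 2, the bill is rejected.
Since one of the vote passes or the vote fails must hold, we get the bill becomes law or the bill is rejected.

The bill becomes law or the bill is rejected.


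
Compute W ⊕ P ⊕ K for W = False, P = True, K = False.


W = False, P = True, K = False
Step 1: W ⊕ P = False XOR True = True
Step 2: True ⊕ K = True XOR False = True
XOR is true when an odd number of operands are true.

True


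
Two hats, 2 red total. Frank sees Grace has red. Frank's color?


Total red = 2, Grace = red
Red accounted for: 1
Remaining for Frank: 1
Frank's hat is red.

red


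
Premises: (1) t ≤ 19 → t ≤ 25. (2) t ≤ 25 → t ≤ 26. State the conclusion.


Hypothetical syllogism: P → Q, Q → R ⊢ P → R
Premise 1: t ≤ 19 → t ≤ 25
Premise 2: t ≤ 25 → t ≤ 26
Chain the implications: the middle term (t ≤ 25) links the two.
Conclusion: If t ≤ 19, then t ≤ 26.

If t ≤ 19, then t ≤ 26.


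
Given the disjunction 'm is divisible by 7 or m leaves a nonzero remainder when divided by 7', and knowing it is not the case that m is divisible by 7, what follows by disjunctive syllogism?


Disjunctive syllogism: P ∨ Q, ¬P ⊢ Q
Disjunction: m is divisible by 7 ∨ m leaves a nonzero remainder when divided by 7
We know it is not the case that m is divisible by 7.
By disjunctive syllogism, the other disjunct must be true.

m leaves a nonzero remainder when divided by 7


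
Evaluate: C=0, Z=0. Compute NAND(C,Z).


C AND Z = 0
NOT(0) = 1

1


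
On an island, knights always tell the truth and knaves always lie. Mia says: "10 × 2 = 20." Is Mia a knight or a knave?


Statement: "10 × 2 = 20."
Actual: 10 × 2 = 20
Claimed: 20
Statement is TRUE → Mia tells the truth → Knight

Knight


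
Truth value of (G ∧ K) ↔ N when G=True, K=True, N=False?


G = True, K = True, N = False
Expression: (G ∧ K) ↔ N
Step 1: G ∧ K = True AND True = True
Step 2: (True) ↔ N = (True iff False) = False

False


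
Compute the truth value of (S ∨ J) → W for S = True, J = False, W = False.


S = True, J = False, W = False
Step 1: S ∨ J = True OR False = True
Step 2: (True) → W: false only when antecedent=True and W=False.
Result: False

False


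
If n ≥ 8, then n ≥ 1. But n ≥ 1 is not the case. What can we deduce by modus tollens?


Modus tollens: P → Q, ¬Q ⊢ ¬P
P: n ≥ 8
Q: n ≥ 1
We have P → Q and Q is false.
By modus tollens, P must be false.

It is not the case that n ≥ 8


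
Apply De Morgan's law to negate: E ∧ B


De Morgan's law: ¬(P ∧ Q) ≡ ¬P ∨ ¬Q
¬(E ∧ B) = ¬E ∨ ¬B

¬E ∨ ¬B


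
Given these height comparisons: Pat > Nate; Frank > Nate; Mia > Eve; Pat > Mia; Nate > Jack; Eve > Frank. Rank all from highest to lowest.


Constraints: Pat > Nate; Frank > Nate; Mia > Eve; Pat > Mia; Nate > Jack; Eve > Frank
Method: at each step, the next-highest is the one remaining person who never appears on the smaller side of a constraint between remaining people.
  Step 1: remaining {Mia, Frank, Jack, Eve, Nate, Pat}; on the smaller side: {Mia, Frank, Jack, Eve, Nate} → Pat is next (Pat > Nate; Pat > Mia).
  Step 2: remaining {Mia, Frank, Jack, Eve, Nate}; on the smaller side: {Frank, Jack, Eve, Nate} → Mia is next (Mia > Eve).
  Step 3: remaining {Frank, Jack, Eve, Nate}; on the smaller side: {Frank, Jack, Nate} → Eve is next (Eve > Frank).
  Step 4: remaining {Frank, Jack, Nate}; on the smaller side: {Jack, Nate} → Frank is next (Frank > Nate).
  Step 5: remaining {Jack, Nate}; on the smaller side: {Jack} → Nate is next (Nate > Jack).
  Step 6: only Jack remains → lowest.
Final ranking (highest to lowest):

Pat > Mia > Eve > Frank > Nate > Jack


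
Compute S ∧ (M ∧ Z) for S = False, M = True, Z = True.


S = False, M = True, Z = True
Step 1: M ∧ Z = True AND True = True
Step 2: S ∧ True = False AND True = False
AND is true only when ALL operands are true.

False


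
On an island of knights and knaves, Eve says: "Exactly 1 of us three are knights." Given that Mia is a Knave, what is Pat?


Eve claims exactly 1 knights among Eve, Mia, Pat.
Given: Mia is a Knave.

Case 1: Eve is a Knight (tells truth)
  Then exactly 1 of the three are knights.
  Counting Eve, Mia: 1 knight(s) so far. Need 0 more → Pat = Knave.
Case 2: Eve is a Knave (lies)
  Then the count is NOT 1.
  If Pat = Knight, count = 1 = 1 → claim would be true, contradicts lie.
  If Pat = Knave, count = 0 ≠ 1 → lie confirmed ✓

Pat is a Knave.

Knave


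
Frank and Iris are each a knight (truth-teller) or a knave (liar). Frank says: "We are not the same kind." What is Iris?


Frank says: "We are not the same kind."
Case 1: Frank is a Knight (truth-teller)
  Statement is true → they ARE different → Iris is a Knave
Case 2: Frank is a Knave (liar)
  Statement is false → they are NOT different → Iris is a Knave
In both cases, Iris is a Knave.

Knave


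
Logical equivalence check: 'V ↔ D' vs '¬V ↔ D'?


Expression 1: V ↔ D
Expression 2: ¬V ↔ D
Truth table (V D | Expr1 Expr2):
  T T |   T     F   ← differ
  T F |   F     T   ← differ
  F T |   F     T   ← differ
  F F |   T     F   ← differ
Counterexample: V=T, D=T gives Expr1 = T but Expr2 = F, so the expressions are NOT logically equivalent.

No


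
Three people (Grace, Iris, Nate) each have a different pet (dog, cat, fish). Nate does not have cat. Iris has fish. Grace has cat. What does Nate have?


From clues:
  Iris → fish
  Grace → cat
By elimination, Nate gets the remaining.

dog


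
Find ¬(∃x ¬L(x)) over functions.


Original: ∃x ¬L(x)
Rule: ¬∀→∃, ¬∃→∀, negate predicate.
Negation: ∀x L(x)

∀x L(x)


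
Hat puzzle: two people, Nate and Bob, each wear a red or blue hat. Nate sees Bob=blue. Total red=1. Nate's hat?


Total red = 1, Bob = blue
Red accounted for: 0
Remaining for Nate: 1
Nate's hat is red.

red


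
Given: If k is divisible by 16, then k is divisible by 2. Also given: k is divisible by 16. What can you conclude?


Modus ponens: P → Q, P ⊢ Q
P: k is divisible by 16
Q: k is divisible by 2
We have P → Q and P is true.
By modus ponens, Q must be true.

k is divisible by 2


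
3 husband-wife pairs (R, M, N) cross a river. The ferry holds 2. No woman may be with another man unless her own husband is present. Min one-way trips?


Label couples R, M, N (H = husband, W = wife).
Counting alone: 6 people, the ferry carries 2 and someone must bring it back, so each round trip nets at most +1 on the far side until the last crossing → at least 9 trips. The jealousy constraint makes 9 impossible; the shortest valid schedule has 11:
1. WR+WM →  (far: WR,WM; near: HR,HM,HN,WN)
2. WR ←       (far: WM; near: HR,HM,HN,WR,WN)
3. WR+WN →  (far: WR,WM,WN; near: HR,HM,HN)
4. WR ←       (far: WM,WN; near: HR,HM,HN,WR)
5. HM+HN →  (far: HM,WM,HN,WN; near: HR,WR)
6. HM+WM ←  (far: HN,WN; near: HR,WR,HM,WM)
7. HR+HM →  (far: HR,HM,HN,WN; near: WR,WM)
8. WN ←       (far: HR,HM,HN; near: WR,WM,WN)
9. WR+WM →  (far: HR,WR,HM,WM,HN; near: WN)
10. HN ←      (far: HR,WR,HM,WM; near: HN,WN)
11. HN+WN → (far: all six; near: empty)
In every state each wife is either with her husband or with no other man.
Minimum trips = 11

11


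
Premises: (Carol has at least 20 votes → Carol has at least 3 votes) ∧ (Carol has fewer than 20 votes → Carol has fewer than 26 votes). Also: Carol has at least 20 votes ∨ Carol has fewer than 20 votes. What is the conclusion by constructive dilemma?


Constructive dilemma: (P → Q) ∧ (R → S), P ∨ R ⊢ Q ∨ S
Premise 1: Carol has at least 20 votes → Carol has at least 3 votes
Premise 2: Carol has fewer than 20 votes → Carol has fewer than 26 votes
Premise 3: Carol has at least 20 votes ∨ Carol has fewer than 20 votes
Case 1: Assuming Carol has at least 20 votes, then by Premise 1, Carol has at least 3 votes.
Case 2: Assuming Carol has fewer than 20 votes, then by Premise 2, Carol has fewer than 26 votes.
Since one of Carol has at least 20 votes or Carol has fewer than 20 votes must hold, we get Carol has at least 3 votes or Carol has fewer than 26 votes.

Carol has at least 3 votes or Carol has fewer than 26 votes.


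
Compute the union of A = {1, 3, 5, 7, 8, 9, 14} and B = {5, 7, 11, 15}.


A = {1, 3, 5, 7, 8, 9, 14}
B = {5, 7, 11, 15}
Operation: union
All elements combined: 1, 3, 5, 7, 8, 9, 11, 14, 15

{1, 3, 5, 7, 8, 9, 11, 14, 15}


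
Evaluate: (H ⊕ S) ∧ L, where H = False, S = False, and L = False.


H = False, S = False, L = False
Step 1: H ⊕ S = False XOR False = False
Step 2: False ∧ L = False AND False = False
XOR true when exactly one of H,S is true; then AND with L.

False


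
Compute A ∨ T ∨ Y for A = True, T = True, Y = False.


A = True, T = True, Y = False
Step 1: A ∨ T = True OR True = True
Step 2: True ∨ Y = True OR False = True
OR is true when at least one operand is true.

True


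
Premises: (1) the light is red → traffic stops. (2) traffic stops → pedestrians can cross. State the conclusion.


Hypothetical syllogism: P → Q, Q → R ⊢ P → R
Premise 1: the light is red → traffic stops
Premise 2: traffic stops → pedestrians can cross
Chain the implications: the middle term (traffic stops) links the two.
Conclusion: If the light is red, then pedestrians can cross.

If the light is red, then pedestrians can cross.


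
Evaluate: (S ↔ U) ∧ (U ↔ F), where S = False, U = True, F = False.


S = False, U = True, F = False
Step 1: S ↔ U is true when S and U have the same value. Result: False
Step 2: U ↔ F is true when U and F have the same value. Result: False
Step 3: False ∧ False = False

False


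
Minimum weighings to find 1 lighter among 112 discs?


Each weighing has 3 outcomes (left heavy / balance / right heavy), so k weighings distinguish at most 3^k cases; splitting into three near-equal groups achieves this.
Need 3^k ≥ 112: 3^4 = 81 < 112 ≤ 3^5 = 243
k = ⌈log₃(112)⌉ = 5

5


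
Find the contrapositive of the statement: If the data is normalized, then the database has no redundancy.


Original: If the data is normalized, then the database has no redundancy
Contrapositive: If ¬Q, then ¬P
Negate Q: not (the database has no redundancy)
Negate P: not (the data is normalized)

If not (the database has no redundancy), then not (the data is normalized).


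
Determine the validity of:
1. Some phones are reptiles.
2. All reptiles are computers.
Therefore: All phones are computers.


Premise 1: Some phones are reptiles.
Premise 2: All reptiles are computers.
Conclusion: All phones are computers.
Fallacy: illicit minor. The minor term (phones) is distributed in the conclusion ('All phones ...') but undistributed in its premise ('Some phones are reptiles' doesn't cover all phones).
Only 'Some phones are computers' follows, not 'All'.

Invalid


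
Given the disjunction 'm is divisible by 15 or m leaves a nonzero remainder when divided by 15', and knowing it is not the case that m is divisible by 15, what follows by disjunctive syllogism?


Disjunctive syllogism: P ∨ Q, ¬P ⊢ Q
Disjunction: m is divisible by 15 ∨ m leaves a nonzero remainder when divided by 15
We know it is not the case that m is divisible by 15.
By disjunctive syllogism, the other disjunct must be true.

m leaves a nonzero remainder when divided by 15


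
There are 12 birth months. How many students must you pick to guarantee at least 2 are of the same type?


Pigeonhole: to guarantee k in one of n categories, need (k-1)×n + 1.
k = 2, n = 12
Minimum = (2-1) × 12 + 1 = 1 × 12 + 1

13


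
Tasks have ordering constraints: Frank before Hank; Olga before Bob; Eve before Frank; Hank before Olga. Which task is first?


Constraints: Frank before Hank; Olga before Bob; Eve before Frank; Hank before Olga
The first task can have nothing scheduled before it, so it must never appear on the right of a 'before'.
Tasks appearing after some 'before': Hank, Bob, Frank, Olga.
The only task not in that list is Eve → it is first.

Eve


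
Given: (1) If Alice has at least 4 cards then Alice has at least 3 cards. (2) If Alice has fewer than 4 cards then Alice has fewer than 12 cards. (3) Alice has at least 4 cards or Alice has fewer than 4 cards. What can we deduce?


Constructive dilemma: (P → Q) ∧ (R → S), P ∨ R ⊢ Q ∨ S
Premise 1: Alice has at least 4 cards → Alice has at least 3 cards
Premise 2: Alice has fewer than 4 cards → Alice has fewer than 12 cards
Premise 3: Alice has at least 4 cards ∨ Alice has fewer than 4 cards
Case 1: Assuming Alice has at least 4 cards, then by Premise 1, Alice has at least 3 cards.
Case 2: Assuming Alice has fewer than 4 cards, then by Premise 2, Alice has fewer than 12 cards.
Since one of Alice has at least 4 cards or Alice has fewer than 4 cards must hold, we get Alice has at least 3 cards or Alice has fewer than 12 cards.

Alice has at least 3 cards or Alice has fewer than 12 cards.


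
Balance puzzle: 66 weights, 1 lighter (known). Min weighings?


Each weighing has 3 outcomes (left heavy / balance / right heavy), so k weighings distinguish at most 3^k cases; splitting into three near-equal groups achieves this.
Need 3^k ≥ 66: 3^3 = 27 < 66 ≤ 3^4 = 81
k = ⌈log₃(66)⌉ = 4

4


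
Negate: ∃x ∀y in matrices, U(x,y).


Original: ∃x ∀y U(x,y)
Rule: ¬∀→∃, ¬∃→∀, negate predicate.
Negation: ∀x ∃y ¬U(x,y)

∀x ∃y ¬U(x,y)


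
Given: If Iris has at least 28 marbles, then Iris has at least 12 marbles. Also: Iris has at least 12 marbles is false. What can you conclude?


Modus tollens: P → Q, ¬Q ⊢ ¬P
P: Iris has at least 28 marbles
Q: Iris has at least 12 marbles
We have P → Q and Q is false.
By modus tollens, P must be false.

It is not the case that Iris has at least 28 marbles


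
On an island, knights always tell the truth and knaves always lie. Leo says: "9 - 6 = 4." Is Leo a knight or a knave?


Statement: "9 - 6 = 4."
Actual: 9 - 6 = 3
Claimed: 4
Statement is FALSE → Leo lies → Knave

Knave


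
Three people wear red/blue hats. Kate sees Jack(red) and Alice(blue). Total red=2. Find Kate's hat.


Total red = 2, seen red = 1
Own red = 2 - 1 = 1
Kate's hat is red.

red


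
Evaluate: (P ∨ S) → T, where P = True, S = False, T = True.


P = True, S = False, T = True
Step 1: P ∨ S = True OR False = True
Step 2: (True) → T: false only when antecedent=True and T=False.
Result: True

True


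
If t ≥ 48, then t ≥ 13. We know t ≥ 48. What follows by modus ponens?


Modus ponens: P → Q, P ⊢ Q
P: t ≥ 48
Q: t ≥ 13
We have P → Q and P is true.
By modus ponens, Q must be true.

t ≥ 13


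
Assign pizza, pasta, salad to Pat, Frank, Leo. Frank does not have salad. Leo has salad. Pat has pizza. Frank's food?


From clues:
  Leo → salad
  Pat → pizza
By elimination, Frank gets the remaining.

pasta


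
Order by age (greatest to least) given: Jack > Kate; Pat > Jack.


Constraints: Jack > Kate; Pat > Jack
Method: at each step, the next-highest is the one remaining person who never appears on the smaller side of a constraint between remaining people.
  Step 1: remaining {Pat, Kate, Jack}; on the smaller side: {Kate, Jack} → Pat is next (Pat > Jack).
  Step 2: remaining {Kate, Jack}; on the smaller side: {Kate} → Jack is next (Jack > Kate).
  Step 3: only Kate remains → lowest.
Final ranking (highest to lowest):

Pat > Jack > Kate


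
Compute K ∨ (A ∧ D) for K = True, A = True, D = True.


K = True, A = True, D = True
Step 1: A ∧ D = True AND True = True
Step 2: K ∨ True = True OR True = True
AND evaluated first (higher precedence); then OR applied.

True


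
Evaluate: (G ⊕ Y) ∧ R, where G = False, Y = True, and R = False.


G = False, Y = True, R = False
Step 1: G ⊕ Y = False XOR True = True
Step 2: True ∧ R = True AND False = False
XOR true when exactly one of G,Y is true; then AND with R.

False


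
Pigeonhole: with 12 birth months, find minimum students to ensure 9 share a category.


Pigeonhole: to guarantee k in one of n categories, need (k-1)×n + 1.
k = 9, n = 12
Minimum = (9-1) × 12 + 1 = 8 × 12 + 1

97


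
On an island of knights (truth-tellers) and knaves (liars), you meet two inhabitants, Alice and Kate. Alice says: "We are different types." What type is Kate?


Alice says: "We are different types."
Case 1: Alice is a Knight (truth-teller)
  Statement is true → they ARE different → Kate is a Knave
Case 2: Alice is a Knave (liar)
  Statement is false → they are NOT different → Kate is a Knave
In both cases, Kate is a Knave.

Knave


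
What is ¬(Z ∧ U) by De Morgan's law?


De Morgan's law: ¬(P ∧ Q) ≡ ¬P ∨ ¬Q
¬(Z ∧ U) = ¬Z ∨ ¬U

¬Z ∨ ¬U


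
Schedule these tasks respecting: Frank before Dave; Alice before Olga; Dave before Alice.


Constraints: Frank before Dave; Alice before Olga; Dave before Alice
Method: repeatedly schedule the remaining task that has no remaining task required before it.
  Step 1: remaining {Alice, Frank, Dave, Olga}; every task except Frank still has a predecessor pending → schedule Frank.
  Step 2: remaining {Alice, Dave, Olga}; every task except Dave still has a predecessor pending → schedule Dave.
  Step 3: remaining {Alice, Olga}; every task except Alice still has a predecessor pending → schedule Alice.
  Step 4: only Olga remains → schedule Olga.
Resulting order:

Frank → Dave → Alice → Olga


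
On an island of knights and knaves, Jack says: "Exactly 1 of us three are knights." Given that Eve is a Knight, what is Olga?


Jack claims exactly 1 knights among Jack, Eve, Olga.
Given: Eve is a Knight.

Case 1: Jack is a Knight (tells truth)
  Then exactly 1 of the three are knights.
  Counting Jack, Eve: 2 knight(s) so far. Need -1 more → impossible.
Case 2: Jack is a Knave (lies)
  Then the count is NOT 1.
  If Olga = Knave, count = 1 = 1 → claim would be true, contradicts lie.
  If Olga = Knight, count = 2 ≠ 1 → lie confirmed ✓

Olga is a Knight.

Knight


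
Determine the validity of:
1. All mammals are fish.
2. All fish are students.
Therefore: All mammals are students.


Premise 1: All mammals are fish.
Premise 2: All fish are students.
Conclusion: All mammals are students.
Barbara syllogism (AAA-1): All A are B, All B are C → All A are C.
Middle term (fish) distributed in premise 2.

Valid


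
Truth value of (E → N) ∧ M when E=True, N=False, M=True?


E = True, N = False, M = True
Expression: (E → N) ∧ M
Step 1: E → N = True → False (false only if E=True, N=False) = False
Step 2: (False) ∧ M = False AND True = False

False


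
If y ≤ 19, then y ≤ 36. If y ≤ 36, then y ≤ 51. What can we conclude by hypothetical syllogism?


Hypothetical syllogism: P → Q, Q → R ⊢ P → R
Premise 1: y ≤ 19 → y ≤ 36
Premise 2: y ≤ 36 → y ≤ 51
Chain the implications: the middle term (y ≤ 36) links the two.
Conclusion: If y ≤ 19, then y ≤ 51.

If y ≤ 19, then y ≤ 51.


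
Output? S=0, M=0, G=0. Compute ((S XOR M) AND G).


S XOR M = 0^0 = 0
0 AND 0 = 0

0


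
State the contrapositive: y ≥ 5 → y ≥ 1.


Original: If y ≥ 5, then y ≥ 1
Contrapositive: If ¬Q, then ¬P
Negate Q: not (y ≥ 1)
Negate P: not (y ≥ 5)

If not (y ≥ 1), then not (y ≥ 5).


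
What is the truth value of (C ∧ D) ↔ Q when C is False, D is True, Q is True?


C = False, D = True, Q = True
Step 1: C ∧ D = False AND True = False
Step 2: (False) ↔ Q: true when both sides have same truth value.
Result: False ↔ True = False

False


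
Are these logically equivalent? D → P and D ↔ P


Expression 1: D → P
Expression 2: D ↔ P
Truth table (D P | Expr1 Expr2):
  T T |   T     T
  T F |   F     F
  F T |   T     F   ← differ
  F F |   T     T
Counterexample: D=F, P=T gives Expr1 = T but Expr2 = F, so the expressions are NOT logically equivalent.

No


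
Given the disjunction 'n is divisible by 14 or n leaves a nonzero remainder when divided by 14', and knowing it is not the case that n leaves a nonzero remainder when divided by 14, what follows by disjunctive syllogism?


Disjunctive syllogism: P ∨ Q, ¬P ⊢ Q
Disjunction: n is divisible by 14 ∨ n leaves a nonzero remainder when divided by 14
We know it is not the case that n leaves a nonzero remainder when divided by 14.
By disjunctive syllogism, the other disjunct must be true.

n is divisible by 14


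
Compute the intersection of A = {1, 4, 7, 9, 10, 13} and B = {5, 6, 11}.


A = {1, 4, 7, 9, 10, 13}
B = {5, 6, 11}
Operation: intersection
Elements in both: none

∅


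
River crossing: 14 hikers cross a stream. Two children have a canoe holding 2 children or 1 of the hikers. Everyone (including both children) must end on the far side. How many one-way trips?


Per crossing of one of the hikers: children→, one←, one of the hikers→, one← = 4 trips
14 × 4 = 56, + 1 final children→ = 57
Minimum trips = 57

57


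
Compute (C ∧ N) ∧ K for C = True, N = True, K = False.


C = True, N = True, K = False
Step 1: C ∧ N = True AND True = True
Step 2: True ∧ K = True AND False = False
AND is true only when ALL operands are true.

False


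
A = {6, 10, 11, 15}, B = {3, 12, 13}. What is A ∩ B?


A = {6, 10, 11, 15}
B = {3, 12, 13}
Operation: intersection
Elements in both: none

∅


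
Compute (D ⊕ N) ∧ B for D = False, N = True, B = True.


D = False, N = True, B = True
Step 1: D ⊕ N = False XOR True = True
Step 2: True ∧ B = True AND True = True
XOR true when exactly one of D,N is true; then AND with B.

True


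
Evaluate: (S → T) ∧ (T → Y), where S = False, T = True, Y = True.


S = False, T = True, Y = True
Step 1: S → T is false only when S=True and T=False. Result: True
Step 2: T → Y is false only when T=True and Y=False. Result: True
Step 3: True ∧ True = True

True


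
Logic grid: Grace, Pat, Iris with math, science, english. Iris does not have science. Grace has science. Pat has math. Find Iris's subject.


From clues:
  Pat → math
  Grace → science
By elimination, Iris gets the remaining.

english


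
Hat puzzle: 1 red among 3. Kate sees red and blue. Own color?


Total red = 1, seen red = 1
Own red = 1 - 1 = 0
Kate's hat is blue.

blue


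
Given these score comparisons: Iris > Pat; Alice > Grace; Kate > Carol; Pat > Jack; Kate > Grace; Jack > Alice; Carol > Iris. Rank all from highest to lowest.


Constraints: Iris > Pat; Alice > Grace; Kate > Carol; Pat > Jack; Kate > Grace; Jack > Alice; Carol > Iris
Method: at each step, the next-highest is the one remaining person who never appears on the smaller side of a constraint between remaining people.
  Step 1: remaining {Carol, Jack, Kate, Grace, Alice, Pat, Iris}; on the smaller side: {Carol, Jack, Grace, Alice, Pat, Iris} → Kate is next (Kate > Carol; Kate > Grace).
  Step 2: remaining {Carol, Jack, Grace, Alice, Pat, Iris}; on the smaller side: {Jack, Grace, Alice, Pat, Iris} → Carol is next (Carol > Iris).
  Step 3: remaining {Jack, Grace, Alice, Pat, Iris}; on the smaller side: {Jack, Grace, Alice, Pat} → Iris is next (Iris > Pat).
  Step 4: remaining {Jack, Grace, Alice, Pat}; on the smaller side: {Jack, Grace, Alice} → Pat is next (Pat > Jack).
  Step 5: remaining {Jack, Grace, Alice}; on the smaller side: {Grace, Alice} → Jack is next (Jack > Alice).
  Step 6: remaining {Grace, Alice}; on the smaller side: {Grace} → Alice is next (Alice > Grace).
  Step 7: only Grace remains → lowest.
Final ranking (highest to lowest):

Kate > Carol > Iris > Pat > Jack > Alice > Grace


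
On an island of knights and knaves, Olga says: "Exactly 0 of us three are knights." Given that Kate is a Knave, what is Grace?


Olga claims exactly 0 knights among Olga, Kate, Grace.
Given: Kate is a Knave.

Case 1: Olga is a Knight (tells truth)
  Then exactly 0 of the three are knights.
  Counting Olga, Kate: 1 knight(s) so far. Need -1 more → impossible.
Case 2: Olga is a Knave (lies)
  Then the count is NOT 0.
  If Grace = Knave, count = 0 = 0 → claim would be true, contradicts lie.
  If Grace = Knight, count = 1 ≠ 0 → lie confirmed ✓

Grace is a Knight.

Knight


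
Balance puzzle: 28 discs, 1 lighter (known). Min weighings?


Each weighing has 3 outcomes (left heavy / balance / right heavy), so k weighings distinguish at most 3^k cases; splitting into three near-equal groups achieves this.
Need 3^k ≥ 28: 3^3 = 27 < 28 ≤ 3^4 = 81
k = ⌈log₃(28)⌉ = 4

4


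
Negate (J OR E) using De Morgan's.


De Morgan's law: ¬(P ∨ Q) ≡ ¬P ∧ ¬Q
¬(J ∨ E) = ¬J ∧ ¬E

¬J ∧ ¬E


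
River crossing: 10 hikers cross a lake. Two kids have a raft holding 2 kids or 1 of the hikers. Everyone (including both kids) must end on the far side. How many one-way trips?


Per crossing of one of the hikers: kids→, one←, one of the hikers→, one← = 4 trips
10 × 4 = 40, + 1 final kids→ = 41
Minimum trips = 41

41


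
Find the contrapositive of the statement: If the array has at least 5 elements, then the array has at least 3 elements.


Original: If the array has at least 5 elements, then the array has at least 3 elements
Contrapositive: If ¬Q, then ¬P
Negate Q: not (the array has at least 3 elements)
Negate P: not (the array has at least 5 elements)

If not (the array has at least 3 elements), then not (the array has at least 5 elements).


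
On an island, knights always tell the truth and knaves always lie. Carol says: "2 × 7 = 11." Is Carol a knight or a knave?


Statement: "2 × 7 = 11."
Actual: 2 × 7 = 14
Claimed: 11
Statement is FALSE → Carol lies → Knave

Knave


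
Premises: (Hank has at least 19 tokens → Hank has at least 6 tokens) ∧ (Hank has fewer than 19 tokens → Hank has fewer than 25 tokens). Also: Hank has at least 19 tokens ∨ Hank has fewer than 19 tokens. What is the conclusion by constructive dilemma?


Constructive dilemma: (P → Q) ∧ (R → S), P ∨ R ⊢ Q ∨ S
Premise 1: Hank has at least 19 tokens → Hank has at least 6 tokens
Premise 2: Hank has fewer than 19 tokens → Hank has fewer than 25 tokens
Premise 3: Hank has at least 19 tokens ∨ Hank has fewer than 19 tokens
Case 1: Assuming Hank has at least 19 tokens, then by Premise 1, Hank has at least 6 tokens.
Case 2: Assuming Hank has fewer than 19 tokens, then by Premise 2, Hank has fewer than 25 tokens.
Since one of Hank has at least 19 tokens or Hank has fewer than 19 tokens must hold, we get Hank has at least 6 tokens or Hank has fewer than 25 tokens.

Hank has at least 6 tokens or Hank has fewer than 25 tokens.


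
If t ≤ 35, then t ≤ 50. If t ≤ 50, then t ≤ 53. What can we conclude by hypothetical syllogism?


Hypothetical syllogism: P → Q, Q → R ⊢ P → R
Premise 1: t ≤ 35 → t ≤ 50
Premise 2: t ≤ 50 → t ≤ 53
Chain the implications: the middle term (t ≤ 50) links the two.
Conclusion: If t ≤ 35, then t ≤ 53.

If t ≤ 35, then t ≤ 53.


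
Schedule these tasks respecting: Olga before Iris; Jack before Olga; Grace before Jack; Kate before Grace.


Constraints: Olga before Iris; Jack before Olga; Grace before Jack; Kate before Grace
Method: repeatedly schedule the remaining task that has no remaining task required before it.
  Step 1: remaining {Olga, Jack, Kate, Grace, Iris}; every task except Kate still has a predecessor pending → schedule Kate.
  Step 2: remaining {Olga, Jack, Grace, Iris}; every task except Grace still has a predecessor pending → schedule Grace.
  Step 3: remaining {Olga, Jack, Iris}; every task except Jack still has a predecessor pending → schedule Jack.
  Step 4: remaining {Olga, Iris}; every task except Olga still has a predecessor pending → schedule Olga.
  Step 5: only Iris remains → schedule Iris.
Resulting order:

Kate → Grace → Jack → Olga → Iris


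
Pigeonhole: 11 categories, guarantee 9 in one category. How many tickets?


Pigeonhole: to guarantee k in one of n categories, need (k-1)×n + 1.
k = 9, n = 11
Minimum = (9-1) × 11 + 1 = 8 × 11 + 1

89


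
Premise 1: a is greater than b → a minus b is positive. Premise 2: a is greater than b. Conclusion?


Modus ponens: P → Q, P ⊢ Q
P: a is greater than b
Q: a minus b is positive
We have P → Q and P is true.
By modus ponens, Q must be true.

a minus b is positive


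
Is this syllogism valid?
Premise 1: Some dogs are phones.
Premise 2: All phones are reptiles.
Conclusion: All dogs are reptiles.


Premise 1: Some dogs are phones.
Premise 2: All phones are reptiles.
Conclusion: All dogs are reptiles.
Fallacy: illicit minor. The minor term (dogs) is distributed in the conclusion ('All dogs ...') but undistributed in its premise ('Some dogs are phones' doesn't cover all dogs).
Only 'Some dogs are reptiles' follows, not 'All'.

Invalid


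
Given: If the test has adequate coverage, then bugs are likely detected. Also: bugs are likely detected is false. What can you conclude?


Modus tollens: P → Q, ¬Q ⊢ ¬P
P: the test has adequate coverage
Q: bugs are likely detected
We have P → Q and Q is false.
By modus tollens, P must be false.

It is not the case that the test has adequate coverage


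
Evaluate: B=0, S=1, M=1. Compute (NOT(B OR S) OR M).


B OR S = 1
NOT(1) = 0
0 OR 1 = 1

1


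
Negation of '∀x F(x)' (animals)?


Original: ∀x F(x)
Rule: ¬∀→∃, ¬∃→∀, negate predicate.
Negation: ∃x ¬F(x)

∃x ¬F(x)


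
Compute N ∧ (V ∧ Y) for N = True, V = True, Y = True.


N = True, V = True, Y = True
Step 1: V ∧ Y = True AND True = True
Step 2: N ∧ True = True AND True = True
AND is true only when ALL operands are true.

True


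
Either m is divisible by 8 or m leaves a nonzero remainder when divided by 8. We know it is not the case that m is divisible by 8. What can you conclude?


Disjunctive syllogism: P ∨ Q, ¬P ⊢ Q
Disjunction: m is divisible by 8 ∨ m leaves a nonzero remainder when divided by 8
We know it is not the case that m is divisible by 8.
By disjunctive syllogism, the other disjunct must be true.

m leaves a nonzero remainder when divided by 8


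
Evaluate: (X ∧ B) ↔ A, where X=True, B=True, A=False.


X = True, B = True, A = False
Expression: (X ∧ B) ↔ A
Step 1: X ∧ B = True AND True = True
Step 2: (True) ↔ A = (True iff False) = False

False


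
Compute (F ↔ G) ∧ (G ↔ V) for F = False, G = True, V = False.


F = False, G = True, V = False
Step 1: F ↔ G is true when F and G have the same value. Result: False
Step 2: G ↔ V is true when G and V have the same value. Result: False
Step 3: False ∧ False = False

False


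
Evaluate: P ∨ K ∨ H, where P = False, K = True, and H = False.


P = False, K = True, H = False
Step 1: P ∨ K = False OR True = True
Step 2: True ∨ H = True OR False = True
OR is true when at least one operand is true.

True


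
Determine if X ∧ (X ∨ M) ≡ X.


Expression 1: X ∧ (X ∨ M)
Expression 2: X
Truth table (X M | Expr1 Expr2):
  T T |   T     T
  T F |   T     T
  F T |   F     F
  F F |   F     F
All 4 rows agree, so the expressions are logically equivalent.

Yes


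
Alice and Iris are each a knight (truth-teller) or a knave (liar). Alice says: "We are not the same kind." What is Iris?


Alice says: "We are not the same kind."
Case 1: Alice is a Knight (truth-teller)
  Statement is true → they ARE different → Iris is a Knave
Case 2: Alice is a Knave (liar)
  Statement is false → they are NOT different → Iris is a Knave
In both cases, Iris is a Knave.

Knave


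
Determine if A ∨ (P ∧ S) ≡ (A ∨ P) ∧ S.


Expression 1: A ∨ (P ∧ S)
Expression 2: (A ∨ P) ∧ S
Truth table (A P S | Expr1 Expr2):
  T T T |   T     T
  T T F |   T     F   ← differ
  T F T |   T     T
  T F F |   T     F   ← differ
  F T T |   T     T
  F T F |   F     F
  F F T |   F     F
  F F F |   F     F
Counterexample: A=T, P=T, S=F gives Expr1 = T but Expr2 = F, so the expressions are NOT logically equivalent.

No


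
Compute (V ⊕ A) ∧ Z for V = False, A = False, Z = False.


V = False, A = False, Z = False
Step 1: V ⊕ A = False XOR False = False
Step 2: False ∧ Z = False AND False = False
XOR true when exactly one of V,A is true; then AND with Z.

False


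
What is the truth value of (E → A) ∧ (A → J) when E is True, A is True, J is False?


E = True, A = True, J = False
Step 1: E → A is false only when E=True and A=False. Result: True
Step 2: A → J is false only when A=True and J=False. Result: False
Step 3: True ∧ False = False

False


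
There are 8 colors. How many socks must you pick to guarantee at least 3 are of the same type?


Pigeonhole: to guarantee k in one of n categories, need (k-1)×n + 1.
k = 3, n = 8
Minimum = (3-1) × 8 + 1 = 2 × 8 + 1

17


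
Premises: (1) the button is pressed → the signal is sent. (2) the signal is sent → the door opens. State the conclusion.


Hypothetical syllogism: P → Q, Q → R ⊢ P → R
Premise 1: the button is pressed → the signal is sent
Premise 2: the signal is sent → the door opens
Chain the implications: the middle term (the signal is sent) links the two.
Conclusion: If the button is pressed, then the door opens.

If the button is pressed, then the door opens.


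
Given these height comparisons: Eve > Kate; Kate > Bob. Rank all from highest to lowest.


Constraints: Eve > Kate; Kate > Bob
Method: at each step, the next-highest is the one remaining person who never appears on the smaller side of a constraint between remaining people.
  Step 1: remaining {Bob, Eve, Kate}; on the smaller side: {Bob, Kate} → Eve is next (Eve > Kate).
  Step 2: remaining {Bob, Kate}; on the smaller side: {Bob} → Kate is next (Kate > Bob).
  Step 3: only Bob remains → lowest.
Final ranking (highest to lowest):

Eve > Kate > Bob
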